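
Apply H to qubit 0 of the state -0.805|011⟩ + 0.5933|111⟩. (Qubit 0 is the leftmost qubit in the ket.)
-0.1497|011⟩ - 0.9887|111⟩

H on qubit 0 mixes each pair of kets that differ only in qubit 0: amplitudes (a, b) of (|…0…⟩, |…1…⟩) become ((a + b)/√2, (a − b)/√2). Kets absent from the input have amplitude 0.
(|011⟩, |111⟩): (a, b) = (-0.805, 0.5933) → (-0.1497, -0.9887)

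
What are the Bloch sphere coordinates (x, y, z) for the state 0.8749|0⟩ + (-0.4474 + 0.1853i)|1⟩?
(-0.7829, 0.3242, 0.5309)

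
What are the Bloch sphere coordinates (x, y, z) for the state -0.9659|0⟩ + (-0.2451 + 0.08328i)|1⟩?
(0.4735, -0.1609, 0.866)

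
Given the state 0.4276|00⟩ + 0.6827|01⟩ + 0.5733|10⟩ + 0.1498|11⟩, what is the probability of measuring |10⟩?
0.3287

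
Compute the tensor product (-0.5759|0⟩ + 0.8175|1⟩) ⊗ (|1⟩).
-0.5759|01⟩ + 0.8175|11⟩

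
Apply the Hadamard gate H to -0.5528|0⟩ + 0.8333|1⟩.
0.1983|0⟩ - 0.9801|1⟩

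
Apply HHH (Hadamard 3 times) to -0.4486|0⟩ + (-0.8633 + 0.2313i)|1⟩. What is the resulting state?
(-0.9277 + 0.1636i)|0⟩ + (0.2932 - 0.1636i)|1⟩

H² = I, so H^3 = H: a single Hadamard. With (a, b) = (-0.4486, (-0.8633 + 0.2313i)), H gives ((a + b)/√2, (a − b)/√2) = ((-0.9277 + 0.1636i), (0.2932 - 0.1636i)).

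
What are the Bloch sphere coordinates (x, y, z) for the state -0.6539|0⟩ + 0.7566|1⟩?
(-0.9895, 0, -0.1449)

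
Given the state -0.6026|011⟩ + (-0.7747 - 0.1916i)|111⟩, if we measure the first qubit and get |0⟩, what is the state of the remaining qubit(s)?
-|11⟩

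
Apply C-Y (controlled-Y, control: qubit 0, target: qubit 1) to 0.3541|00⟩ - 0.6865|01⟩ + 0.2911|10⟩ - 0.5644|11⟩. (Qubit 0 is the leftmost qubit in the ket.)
0.3541|00⟩ - 0.6865|01⟩ + 0.5644i|10⟩ + 0.2911i|11⟩

C-Y leaves the control-|0⟩ kets |00⟩, |01⟩ unchanged and applies Y to qubit 1 on the control-|1⟩ pair (|10⟩, |11⟩).
Y = [[0, -i], [i, 0]].
With a = amp(|10⟩) = 0.2911 and b = amp(|11⟩) = -0.5644:
new amp(|10⟩) = (-i)·b = 0.5644i
new amp(|11⟩) = (i)·a = 0.2911i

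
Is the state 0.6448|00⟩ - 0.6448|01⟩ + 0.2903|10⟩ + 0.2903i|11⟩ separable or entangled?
Entangled

Writing the state as a|00⟩ + b|01⟩ + c|10⟩ + d|11⟩, it is a product state iff ad − bc = 0.
Here (a, b, c, d) = (0.6448, -0.6448, 0.2903, 0.2903i): ad − bc = (0.6448)(0.2903i) − (-0.6448)(0.2903) = (0.1872 + 0.1872i) ≠ 0, so the state is entangled.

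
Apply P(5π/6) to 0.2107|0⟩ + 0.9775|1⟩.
0.2107|0⟩ + (-0.8465 + 0.4888i)|1⟩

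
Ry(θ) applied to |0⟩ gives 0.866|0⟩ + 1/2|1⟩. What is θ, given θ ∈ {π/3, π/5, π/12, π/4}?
π/3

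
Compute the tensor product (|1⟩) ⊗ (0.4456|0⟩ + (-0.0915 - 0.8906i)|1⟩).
0.4456|10⟩ + (-0.0915 - 0.8906i)|11⟩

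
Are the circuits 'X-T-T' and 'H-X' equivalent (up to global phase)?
No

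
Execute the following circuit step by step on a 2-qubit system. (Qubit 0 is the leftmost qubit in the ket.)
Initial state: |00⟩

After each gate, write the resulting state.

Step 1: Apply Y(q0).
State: i|10⟩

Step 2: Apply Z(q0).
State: -i|10⟩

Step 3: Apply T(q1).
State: -i|10⟩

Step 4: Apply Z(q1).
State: -i|10⟩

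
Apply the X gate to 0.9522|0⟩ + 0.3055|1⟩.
0.3055|0⟩ + 0.9522|1⟩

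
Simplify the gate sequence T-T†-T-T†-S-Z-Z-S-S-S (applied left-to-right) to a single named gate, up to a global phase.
I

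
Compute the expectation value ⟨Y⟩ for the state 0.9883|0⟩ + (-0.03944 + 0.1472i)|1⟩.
0.291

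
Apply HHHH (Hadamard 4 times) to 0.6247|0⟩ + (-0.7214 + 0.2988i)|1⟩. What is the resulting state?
0.6247|0⟩ + (-0.7214 + 0.2988i)|1⟩

H² = I, so an even number of Hadamards cancels: H^4 = I and the state is unchanged.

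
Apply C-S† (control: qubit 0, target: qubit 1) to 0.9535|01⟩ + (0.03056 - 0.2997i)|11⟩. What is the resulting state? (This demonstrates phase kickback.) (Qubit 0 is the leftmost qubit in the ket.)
0.9535|01⟩ + (-0.2997 - 0.03056i)|11⟩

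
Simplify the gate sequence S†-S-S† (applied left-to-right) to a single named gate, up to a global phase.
S†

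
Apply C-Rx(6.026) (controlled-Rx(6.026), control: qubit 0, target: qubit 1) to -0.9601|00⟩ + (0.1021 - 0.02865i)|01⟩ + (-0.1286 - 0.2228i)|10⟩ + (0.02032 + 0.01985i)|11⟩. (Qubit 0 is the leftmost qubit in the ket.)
-0.9601|00⟩ + (0.1021 - 0.02865i)|01⟩ + (0.1301 + 0.2184i)|10⟩ + (-0.04872 - 0.003195i)|11⟩

C-Rx(6.026) leaves the control-|0⟩ kets |00⟩, |01⟩ unchanged and applies Rx(6.026) to qubit 1 on the control-|1⟩ pair (|10⟩, |11⟩).
Rx(6.026) = [[cos(θ/2), −i·sin(θ/2)], [−i·sin(θ/2), cos(θ/2)]]; θ = 6.026, cos(θ/2) ≈ -0.991743, sin(θ/2) ≈ 0.128239.
With a = amp(|10⟩) = (-0.1286 - 0.2228i) and b = amp(|11⟩) = (0.02032 + 0.01985i):
new amp(|10⟩) = (-0.991743)·a + (-0.128239i)·b = (0.1301 + 0.2184i)
new amp(|11⟩) = (-0.128239i)·a + (-0.991743)·b = (-0.04872 - 0.003195i)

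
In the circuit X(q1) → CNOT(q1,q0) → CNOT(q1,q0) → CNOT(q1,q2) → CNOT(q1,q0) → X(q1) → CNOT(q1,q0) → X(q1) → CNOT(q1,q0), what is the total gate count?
9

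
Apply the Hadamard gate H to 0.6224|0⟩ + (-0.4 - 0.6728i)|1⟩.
(0.1573 - 0.4757i)|0⟩ + (0.7229 + 0.4757i)|1⟩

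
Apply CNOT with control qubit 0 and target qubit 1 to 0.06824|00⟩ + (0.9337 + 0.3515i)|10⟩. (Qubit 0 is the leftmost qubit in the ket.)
0.06824|00⟩ + (0.9337 + 0.3515i)|11⟩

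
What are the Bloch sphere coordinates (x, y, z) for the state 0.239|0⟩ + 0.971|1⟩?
(0.4641, 0, -0.8857)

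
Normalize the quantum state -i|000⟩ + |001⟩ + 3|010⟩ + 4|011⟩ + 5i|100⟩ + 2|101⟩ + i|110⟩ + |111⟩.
-0.1313i|000⟩ + 0.1313|001⟩ + 0.3939|010⟩ + 0.5252|011⟩ + 0.6565i|100⟩ + 0.2626|101⟩ + 0.1313i|110⟩ + 0.1313|111⟩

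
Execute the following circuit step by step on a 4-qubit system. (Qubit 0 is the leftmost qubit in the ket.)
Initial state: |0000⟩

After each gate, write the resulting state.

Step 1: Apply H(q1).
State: 1/√2|0000⟩ + 1/√2|0100⟩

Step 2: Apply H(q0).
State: 1/2|0000⟩ + 1/2|0100⟩ + 1/2|1000⟩ + 1/2|1100⟩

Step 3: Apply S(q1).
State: 1/2|0000⟩ + (1/2)i|0100⟩ + 1/2|1000⟩ + (1/2)i|1100⟩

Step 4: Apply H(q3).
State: 1/√8|0000⟩ + 1/√8|0001⟩ + (1/√8)i|0100⟩ + (1/√8)i|0101⟩ + 1/√8|1000⟩ + 1/√8|1001⟩ + (1/√8)i|1100⟩ + (1/√8)i|1101⟩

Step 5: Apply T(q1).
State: 1/√8|0000⟩ + 1/√8|0001⟩ + (-0.25 + 0.25i)|0100⟩ + (-0.25 + 0.25i)|0101⟩ + 1/√8|1000⟩ + 1/√8|1001⟩ + (-0.25 + 0.25i)|1100⟩ + (-0.25 + 0.25i)|1101⟩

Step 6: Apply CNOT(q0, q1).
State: 1/√8|0000⟩ + 1/√8|0001⟩ + (-0.25 + 0.25i)|0100⟩ + (-0.25 + 0.25i)|0101⟩ + (-0.25 + 0.25i)|1000⟩ + (-0.25 + 0.25i)|1001⟩ + 1/√8|1100⟩ + 1/√8|1101⟩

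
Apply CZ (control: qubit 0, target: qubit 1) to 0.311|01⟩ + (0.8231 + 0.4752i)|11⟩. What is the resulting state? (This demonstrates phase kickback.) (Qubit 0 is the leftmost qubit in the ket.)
0.311|01⟩ + (-0.8231 - 0.4752i)|11⟩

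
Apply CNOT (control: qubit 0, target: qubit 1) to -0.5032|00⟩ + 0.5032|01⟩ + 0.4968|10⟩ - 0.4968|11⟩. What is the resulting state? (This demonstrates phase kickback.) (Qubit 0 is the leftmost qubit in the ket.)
-0.5032|00⟩ + 0.5032|01⟩ - 0.4968|10⟩ + 0.4968|11⟩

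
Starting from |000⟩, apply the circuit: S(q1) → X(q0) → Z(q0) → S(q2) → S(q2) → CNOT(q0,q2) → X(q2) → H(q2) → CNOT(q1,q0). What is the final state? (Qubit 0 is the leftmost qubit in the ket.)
-1/√2|100⟩ - 1/√2|101⟩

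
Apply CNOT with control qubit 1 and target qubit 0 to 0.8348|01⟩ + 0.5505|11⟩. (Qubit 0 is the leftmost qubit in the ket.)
0.5505|01⟩ + 0.8348|11⟩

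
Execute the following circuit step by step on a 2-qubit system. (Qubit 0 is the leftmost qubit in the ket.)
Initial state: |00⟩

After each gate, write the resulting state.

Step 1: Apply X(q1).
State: |01⟩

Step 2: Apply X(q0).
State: |11⟩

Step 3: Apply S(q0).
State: i|11⟩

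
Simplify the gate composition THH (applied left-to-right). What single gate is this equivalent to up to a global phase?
T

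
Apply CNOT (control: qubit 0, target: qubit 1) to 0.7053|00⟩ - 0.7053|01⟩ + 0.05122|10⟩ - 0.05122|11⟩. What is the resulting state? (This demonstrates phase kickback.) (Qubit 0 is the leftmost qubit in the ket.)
0.7053|00⟩ - 0.7053|01⟩ - 0.05122|10⟩ + 0.05122|11⟩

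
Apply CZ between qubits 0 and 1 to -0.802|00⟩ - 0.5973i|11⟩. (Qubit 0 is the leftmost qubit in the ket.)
-0.802|00⟩ + 0.5973i|11⟩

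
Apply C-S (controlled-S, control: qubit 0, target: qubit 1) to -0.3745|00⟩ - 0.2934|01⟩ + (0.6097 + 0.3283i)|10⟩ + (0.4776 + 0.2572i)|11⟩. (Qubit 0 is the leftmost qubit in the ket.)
-0.3745|00⟩ - 0.2934|01⟩ + (0.6097 + 0.3283i)|10⟩ + (-0.2572 + 0.4776i)|11⟩

C-S leaves the control-|0⟩ kets |00⟩, |01⟩ unchanged and applies S to qubit 1 on the control-|1⟩ pair (|10⟩, |11⟩).
S = [[1, 0], [0, i]].
With a = amp(|10⟩) = (0.6097 + 0.3283i) and b = amp(|11⟩) = (0.4776 + 0.2572i):
new amp(|10⟩) = (1)·a = (0.6097 + 0.3283i)
new amp(|11⟩) = (i)·b = (-0.2572 + 0.4776i)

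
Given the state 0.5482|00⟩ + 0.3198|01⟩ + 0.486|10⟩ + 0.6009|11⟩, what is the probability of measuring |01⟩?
0.1023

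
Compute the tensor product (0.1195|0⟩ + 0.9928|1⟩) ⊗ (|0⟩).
0.1195|00⟩ + 0.9928|10⟩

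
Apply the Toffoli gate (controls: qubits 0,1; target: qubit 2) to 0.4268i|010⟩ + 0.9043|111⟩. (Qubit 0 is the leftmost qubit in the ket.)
0.4268i|010⟩ + 0.9043|110⟩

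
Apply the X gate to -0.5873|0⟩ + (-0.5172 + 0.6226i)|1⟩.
(-0.5172 + 0.6226i)|0⟩ - 0.5873|1⟩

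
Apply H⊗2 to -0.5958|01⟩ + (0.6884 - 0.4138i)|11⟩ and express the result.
(0.0463 - 0.2069i)|00⟩ + (-0.0463 + 0.2069i)|01⟩ + (-0.6421 + 0.2069i)|10⟩ + (0.6421 - 0.2069i)|11⟩

H⊗2 gives amp(|y⟩) = (1/2) Σ_x (−1)^(x·y) amp(|x⟩), where x·y is the number of positions in which both x and y have a 1.
|00⟩: (-0.5958 + (0.6884 - 0.4138i))/2 = (0.0463 - 0.2069i)
|01⟩: (0.5958 - (0.6884 - 0.4138i))/2 = (-0.0463 + 0.2069i)
|10⟩: (-0.5958 - (0.6884 - 0.4138i))/2 = (-0.6421 + 0.2069i)
|11⟩: (0.5958 + (0.6884 - 0.4138i))/2 = (0.6421 - 0.2069i)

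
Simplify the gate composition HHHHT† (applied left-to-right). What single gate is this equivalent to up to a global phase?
T†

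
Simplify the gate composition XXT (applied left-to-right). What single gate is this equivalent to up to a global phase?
T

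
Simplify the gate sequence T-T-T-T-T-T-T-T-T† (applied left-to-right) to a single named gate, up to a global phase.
T†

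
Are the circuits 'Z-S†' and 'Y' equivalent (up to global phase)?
No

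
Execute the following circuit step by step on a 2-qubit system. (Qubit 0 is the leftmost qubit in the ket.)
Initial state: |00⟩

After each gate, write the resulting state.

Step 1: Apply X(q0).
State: |10⟩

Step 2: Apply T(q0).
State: (1/√2 + (1/√2)i)|10⟩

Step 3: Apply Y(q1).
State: (-1/√2 + (1/√2)i)|11⟩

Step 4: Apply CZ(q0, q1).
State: (1/√2 - (1/√2)i)|11⟩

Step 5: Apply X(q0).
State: (1/√2 - (1/√2)i)|01⟩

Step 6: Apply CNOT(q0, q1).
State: (1/√2 - (1/√2)i)|01⟩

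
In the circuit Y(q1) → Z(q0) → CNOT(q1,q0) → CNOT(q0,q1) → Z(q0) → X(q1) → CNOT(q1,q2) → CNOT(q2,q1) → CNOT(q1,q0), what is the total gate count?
9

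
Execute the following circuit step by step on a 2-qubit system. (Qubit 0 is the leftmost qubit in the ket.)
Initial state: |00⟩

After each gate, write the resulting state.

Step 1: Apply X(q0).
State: |10⟩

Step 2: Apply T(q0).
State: (1/√2 + (1/√2)i)|10⟩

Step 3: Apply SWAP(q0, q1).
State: (1/√2 + (1/√2)i)|01⟩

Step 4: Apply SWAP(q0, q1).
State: (1/√2 + (1/√2)i)|10⟩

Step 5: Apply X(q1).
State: (1/√2 + (1/√2)i)|11⟩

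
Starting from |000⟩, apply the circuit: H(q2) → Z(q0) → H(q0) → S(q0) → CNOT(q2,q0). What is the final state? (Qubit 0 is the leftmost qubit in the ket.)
1/2|000⟩ + (1/2)i|001⟩ + (1/2)i|100⟩ + 1/2|101⟩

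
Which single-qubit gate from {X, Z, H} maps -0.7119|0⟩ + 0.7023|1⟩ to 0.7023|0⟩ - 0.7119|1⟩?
X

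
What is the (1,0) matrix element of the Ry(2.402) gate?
0.9324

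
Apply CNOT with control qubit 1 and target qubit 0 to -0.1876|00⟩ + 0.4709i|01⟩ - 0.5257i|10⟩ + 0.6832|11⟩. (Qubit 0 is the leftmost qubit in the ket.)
-0.1876|00⟩ + 0.6832|01⟩ - 0.5257i|10⟩ + 0.4709i|11⟩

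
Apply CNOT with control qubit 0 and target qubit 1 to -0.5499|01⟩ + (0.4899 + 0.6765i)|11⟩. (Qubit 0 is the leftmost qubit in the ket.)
-0.5499|01⟩ + (0.4899 + 0.6765i)|10⟩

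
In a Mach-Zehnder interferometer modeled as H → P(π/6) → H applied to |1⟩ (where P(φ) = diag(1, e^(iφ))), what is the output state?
(0.06699 - 0.25i)|0⟩ + (0.933 + 0.25i)|1⟩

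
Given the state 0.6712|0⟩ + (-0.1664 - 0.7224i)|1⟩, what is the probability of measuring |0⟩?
0.4505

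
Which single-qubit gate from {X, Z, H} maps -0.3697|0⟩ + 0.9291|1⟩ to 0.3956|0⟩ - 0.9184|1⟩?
H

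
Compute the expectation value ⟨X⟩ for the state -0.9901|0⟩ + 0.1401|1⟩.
-0.2774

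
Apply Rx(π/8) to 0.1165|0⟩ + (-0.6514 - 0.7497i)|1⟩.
(-0.032 + 0.1271i)|0⟩ + (-0.6389 - 0.758i)|1⟩

Rx(π/8) = [[cos(θ/2), −i·sin(θ/2)], [−i·sin(θ/2), cos(θ/2)]]; θ = π/8, cos(θ/2) ≈ 0.980785, sin(θ/2) ≈ 0.19509.
With a = amp(|0⟩) = 0.1165 and b = amp(|1⟩) = (-0.6514 - 0.7497i):
new amp(|0⟩) = (0.980785)·a + (-0.19509i)·b = (-0.032 + 0.1271i)
new amp(|1⟩) = (-0.19509i)·a + (0.980785)·b = (-0.6389 - 0.758i)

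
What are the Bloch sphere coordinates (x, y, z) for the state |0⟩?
(0, 0, 1)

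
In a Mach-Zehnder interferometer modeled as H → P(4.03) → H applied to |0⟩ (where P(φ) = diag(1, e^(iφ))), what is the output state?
(0.1847 - 0.388i)|0⟩ + (0.8153 + 0.388i)|1⟩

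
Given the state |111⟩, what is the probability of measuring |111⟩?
1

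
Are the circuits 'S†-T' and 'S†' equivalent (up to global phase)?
No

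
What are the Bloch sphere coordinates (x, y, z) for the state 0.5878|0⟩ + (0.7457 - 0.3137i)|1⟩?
(0.8766, -0.3688, -0.309)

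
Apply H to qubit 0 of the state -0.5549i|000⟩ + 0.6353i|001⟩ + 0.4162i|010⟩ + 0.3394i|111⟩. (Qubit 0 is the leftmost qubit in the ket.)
-0.3924i|000⟩ + 0.4492i|001⟩ + 0.2943i|010⟩ + 0.24i|011⟩ - 0.3924i|100⟩ + 0.4492i|101⟩ + 0.2943i|110⟩ - 0.24i|111⟩

H on qubit 0 mixes each pair of kets that differ only in qubit 0: amplitudes (a, b) of (|…0…⟩, |…1…⟩) become ((a + b)/√2, (a − b)/√2). Kets absent from the input have amplitude 0.
(|000⟩, |100⟩): (a, b) = (-0.5549i, 0) → (-0.3924i, -0.3924i)
(|001⟩, |101⟩): (a, b) = (0.6353i, 0) → (0.4492i, 0.4492i)
(|010⟩, |110⟩): (a, b) = (0.4162i, 0) → (0.2943i, 0.2943i)
(|011⟩, |111⟩): (a, b) = (0, 0.3394i) → (0.24i, -0.24i)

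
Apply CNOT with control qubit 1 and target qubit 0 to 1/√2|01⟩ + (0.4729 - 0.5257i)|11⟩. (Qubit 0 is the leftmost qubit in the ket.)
(0.4729 - 0.5257i)|01⟩ + 1/√2|11⟩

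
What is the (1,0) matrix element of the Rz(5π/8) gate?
0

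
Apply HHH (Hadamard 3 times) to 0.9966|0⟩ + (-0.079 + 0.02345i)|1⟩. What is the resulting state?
(0.6488 + 0.01658i)|0⟩ + (0.7606 - 0.01658i)|1⟩

H² = I, so H^3 = H: a single Hadamard. With (a, b) = (0.9966, (-0.079 + 0.02345i)), H gives ((a + b)/√2, (a − b)/√2) = ((0.6488 + 0.01658i), (0.7606 - 0.01658i)).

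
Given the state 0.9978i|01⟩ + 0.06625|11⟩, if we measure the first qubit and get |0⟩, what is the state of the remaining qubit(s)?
i|1⟩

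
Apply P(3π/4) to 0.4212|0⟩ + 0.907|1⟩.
0.4212|0⟩ + (-0.6413 + 0.6413i)|1⟩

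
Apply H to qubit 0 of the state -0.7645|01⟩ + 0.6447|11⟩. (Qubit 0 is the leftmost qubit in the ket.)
-0.08471|01⟩ - 0.9965|11⟩

H on qubit 0 mixes each pair of kets that differ only in qubit 0: amplitudes (a, b) of (|…0…⟩, |…1…⟩) become ((a + b)/√2, (a − b)/√2). Kets absent from the input have amplitude 0.
(|01⟩, |11⟩): (a, b) = (-0.7645, 0.6447) → (-0.08471, -0.9965)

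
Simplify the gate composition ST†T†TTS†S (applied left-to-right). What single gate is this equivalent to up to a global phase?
S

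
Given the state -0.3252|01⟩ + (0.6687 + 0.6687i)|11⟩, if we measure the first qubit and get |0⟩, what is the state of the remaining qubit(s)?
-|1⟩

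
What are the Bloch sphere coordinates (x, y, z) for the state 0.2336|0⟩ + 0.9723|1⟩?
(0.4543, 0, -0.8908)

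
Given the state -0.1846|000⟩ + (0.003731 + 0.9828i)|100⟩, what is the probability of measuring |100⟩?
0.9659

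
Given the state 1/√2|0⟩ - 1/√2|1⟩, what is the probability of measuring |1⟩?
1/2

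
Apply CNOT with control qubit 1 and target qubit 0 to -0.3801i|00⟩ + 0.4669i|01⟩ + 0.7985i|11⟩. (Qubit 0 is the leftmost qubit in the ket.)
-0.3801i|00⟩ + 0.7985i|01⟩ + 0.4669i|11⟩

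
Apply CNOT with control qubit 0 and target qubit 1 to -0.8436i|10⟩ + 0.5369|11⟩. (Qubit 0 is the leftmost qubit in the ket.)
0.5369|10⟩ - 0.8436i|11⟩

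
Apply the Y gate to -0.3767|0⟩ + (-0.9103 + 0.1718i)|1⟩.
(0.1718 + 0.9103i)|0⟩ - 0.3767i|1⟩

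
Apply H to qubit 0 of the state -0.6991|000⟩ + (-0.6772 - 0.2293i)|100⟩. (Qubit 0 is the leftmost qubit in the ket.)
(-0.9732 - 0.1621i)|000⟩ + (-0.01549 + 0.1621i)|100⟩

H on qubit 0 mixes each pair of kets that differ only in qubit 0: amplitudes (a, b) of (|…0…⟩, |…1…⟩) become ((a + b)/√2, (a − b)/√2). Kets absent from the input have amplitude 0.
(|000⟩, |100⟩): (a, b) = (-0.6991, (-0.6772 - 0.2293i)) → ((-0.9732 - 0.1621i), (-0.01549 + 0.1621i))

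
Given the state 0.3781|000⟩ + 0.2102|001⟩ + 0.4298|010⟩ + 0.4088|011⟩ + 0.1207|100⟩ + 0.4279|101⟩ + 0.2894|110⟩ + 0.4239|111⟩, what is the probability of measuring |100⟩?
0.01457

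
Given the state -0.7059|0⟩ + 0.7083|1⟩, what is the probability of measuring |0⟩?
0.4983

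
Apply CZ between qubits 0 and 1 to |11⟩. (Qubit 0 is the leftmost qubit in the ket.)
-|11⟩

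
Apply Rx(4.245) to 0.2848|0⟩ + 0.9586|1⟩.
(-0.1493 - 0.8164i)|0⟩ + (-0.5024 - 0.2425i)|1⟩

Rx(4.245) = [[cos(θ/2), −i·sin(θ/2)], [−i·sin(θ/2), cos(θ/2)]]; θ = 4.245, cos(θ/2) ≈ -0.524139, sin(θ/2) ≈ 0.851633.
With a = amp(|0⟩) = 0.2848 and b = amp(|1⟩) = 0.9586:
new amp(|0⟩) = (-0.524139)·a + (-0.851633i)·b = (-0.1493 - 0.8164i)
new amp(|1⟩) = (-0.851633i)·a + (-0.524139)·b = (-0.5024 - 0.2425i)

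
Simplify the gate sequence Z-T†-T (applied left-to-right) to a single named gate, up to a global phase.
Z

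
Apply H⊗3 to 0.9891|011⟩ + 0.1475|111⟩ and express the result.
0.4018|000⟩ - 0.4018|001⟩ - 0.4018|010⟩ + 0.4018|011⟩ + 0.2976|100⟩ - 0.2976|101⟩ - 0.2976|110⟩ + 0.2976|111⟩

H⊗3 gives amp(|y⟩) = (1/2√2) Σ_x (−1)^(x·y) amp(|x⟩), where x·y is the number of positions in which both x and y have a 1.
|000⟩: (0.9891 + 0.1475)/(2√2) = 0.4018
|001⟩: (-0.9891 - 0.1475)/(2√2) = -0.4018
|010⟩: (-0.9891 - 0.1475)/(2√2) = -0.4018
|011⟩: (0.9891 + 0.1475)/(2√2) = 0.4018
|100⟩: (0.9891 - 0.1475)/(2√2) = 0.2976
|101⟩: (-0.9891 + 0.1475)/(2√2) = -0.2976
|110⟩: (-0.9891 + 0.1475)/(2√2) = -0.2976
|111⟩: (0.9891 - 0.1475)/(2√2) = 0.2976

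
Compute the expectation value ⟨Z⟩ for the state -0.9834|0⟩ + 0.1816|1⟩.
0.9341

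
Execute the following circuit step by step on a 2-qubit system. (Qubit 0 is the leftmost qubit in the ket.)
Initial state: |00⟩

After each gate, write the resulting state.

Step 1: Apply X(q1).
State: |01⟩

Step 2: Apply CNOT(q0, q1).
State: |01⟩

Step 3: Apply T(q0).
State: |01⟩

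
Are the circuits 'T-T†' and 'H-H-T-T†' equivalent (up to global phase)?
Yes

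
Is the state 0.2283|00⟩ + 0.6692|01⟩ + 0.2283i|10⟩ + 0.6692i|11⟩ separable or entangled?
Separable

Writing the state as a|00⟩ + b|01⟩ + c|10⟩ + d|11⟩, it is a product state iff ad − bc = 0.
Here (a, b, c, d) = (0.2283, 0.6692, 0.2283i, 0.6692i): ad − bc = (0.2283)(0.6692i) − (0.6692)(0.2283i) = 0, so the state is separable.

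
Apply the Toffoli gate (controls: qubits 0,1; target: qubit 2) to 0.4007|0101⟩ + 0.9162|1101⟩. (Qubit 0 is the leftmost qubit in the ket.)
0.4007|0101⟩ + 0.9162|1111⟩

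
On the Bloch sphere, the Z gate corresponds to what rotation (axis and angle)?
Rotation by π around the z-axis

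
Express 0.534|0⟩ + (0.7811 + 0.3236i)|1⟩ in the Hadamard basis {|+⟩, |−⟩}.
(0.9299 + 0.2288i)|+⟩ + (-0.1747 - 0.2288i)|−⟩

With |ψ⟩ = α|0⟩ + β|1⟩, the Hadamard-basis coefficients are ⟨+|ψ⟩ = (α + β)/√2 and ⟨−|ψ⟩ = (α − β)/√2.
Here α = 0.534, β = (0.7811 + 0.3236i): (α + β)/√2 = (0.9299 + 0.2288i), (α − β)/√2 = (-0.1747 - 0.2288i).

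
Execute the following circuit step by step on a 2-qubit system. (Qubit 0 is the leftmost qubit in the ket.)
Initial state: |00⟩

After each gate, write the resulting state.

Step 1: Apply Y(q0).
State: i|10⟩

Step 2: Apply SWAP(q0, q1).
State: i|01⟩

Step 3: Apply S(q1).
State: -|01⟩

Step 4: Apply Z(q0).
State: -|01⟩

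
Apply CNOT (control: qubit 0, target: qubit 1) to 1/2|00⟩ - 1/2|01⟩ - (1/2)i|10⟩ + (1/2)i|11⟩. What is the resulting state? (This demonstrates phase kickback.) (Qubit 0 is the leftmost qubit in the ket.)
1/2|00⟩ - 1/2|01⟩ + (1/2)i|10⟩ - (1/2)i|11⟩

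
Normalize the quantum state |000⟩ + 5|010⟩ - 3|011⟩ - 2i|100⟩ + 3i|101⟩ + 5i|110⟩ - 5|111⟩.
0.101|000⟩ + 0.5051|010⟩ - 0.303|011⟩ - 0.202i|100⟩ + 0.303i|101⟩ + 0.5051i|110⟩ - 0.5051|111⟩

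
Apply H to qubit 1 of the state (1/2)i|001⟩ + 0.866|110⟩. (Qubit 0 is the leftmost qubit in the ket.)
(1/√8)i|001⟩ + (1/√8)i|011⟩ + 0.6124|100⟩ - 0.6124|110⟩

H on qubit 1 mixes each pair of kets that differ only in qubit 1: amplitudes (a, b) of (|…0…⟩, |…1…⟩) become ((a + b)/√2, (a − b)/√2). Kets absent from the input have amplitude 0.
(|001⟩, |011⟩): (a, b) = ((1/2)i, 0) → ((1/√8)i, (1/√8)i)
(|100⟩, |110⟩): (a, b) = (0, 0.866) → (0.6124, -0.6124)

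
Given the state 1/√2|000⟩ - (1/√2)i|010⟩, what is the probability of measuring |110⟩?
0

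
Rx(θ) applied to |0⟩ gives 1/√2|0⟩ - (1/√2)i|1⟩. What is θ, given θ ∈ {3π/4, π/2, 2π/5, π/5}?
π/2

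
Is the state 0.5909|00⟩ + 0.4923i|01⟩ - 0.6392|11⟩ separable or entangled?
Entangled

Writing the state as a|00⟩ + b|01⟩ + c|10⟩ + d|11⟩, it is a product state iff ad − bc = 0.
Here (a, b, c, d) = (0.5909, 0.4923i, 0, -0.6392): ad − bc = (0.5909)(-0.6392) − (0.4923i)(0) = -0.3777 ≠ 0, so the state is entangled.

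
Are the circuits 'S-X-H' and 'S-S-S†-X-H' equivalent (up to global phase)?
Yes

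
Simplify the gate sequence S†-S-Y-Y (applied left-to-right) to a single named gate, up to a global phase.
I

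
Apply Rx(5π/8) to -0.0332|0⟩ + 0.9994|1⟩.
(-0.01844 - 0.831i)|0⟩ + (0.5552 + 0.0276i)|1⟩

Rx(5π/8) = [[cos(θ/2), −i·sin(θ/2)], [−i·sin(θ/2), cos(θ/2)]]; θ = 5π/8, cos(θ/2) ≈ 0.55557, sin(θ/2) ≈ 0.83147.
With a = amp(|0⟩) = -0.0332 and b = amp(|1⟩) = 0.9994:
new amp(|0⟩) = (0.55557)·a + (-0.83147i)·b = (-0.01844 - 0.831i)
new amp(|1⟩) = (-0.83147i)·a + (0.55557)·b = (0.5552 + 0.0276i)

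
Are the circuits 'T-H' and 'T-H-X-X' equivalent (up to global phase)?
Yes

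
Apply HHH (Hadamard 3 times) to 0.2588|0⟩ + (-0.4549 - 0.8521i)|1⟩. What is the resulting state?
(-0.1387 - 0.6025i)|0⟩ + (0.5047 + 0.6025i)|1⟩

H² = I, so H^3 = H: a single Hadamard. With (a, b) = (0.2588, (-0.4549 - 0.8521i)), H gives ((a + b)/√2, (a − b)/√2) = ((-0.1387 - 0.6025i), (0.5047 + 0.6025i)).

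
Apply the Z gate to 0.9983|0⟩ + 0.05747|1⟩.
0.9983|0⟩ - 0.05747|1⟩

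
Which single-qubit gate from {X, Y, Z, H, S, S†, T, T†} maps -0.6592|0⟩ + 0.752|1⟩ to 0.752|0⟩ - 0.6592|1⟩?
X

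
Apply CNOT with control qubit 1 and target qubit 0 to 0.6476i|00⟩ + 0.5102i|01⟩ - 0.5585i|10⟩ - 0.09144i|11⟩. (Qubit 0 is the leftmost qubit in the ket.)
0.6476i|00⟩ - 0.09144i|01⟩ - 0.5585i|10⟩ + 0.5102i|11⟩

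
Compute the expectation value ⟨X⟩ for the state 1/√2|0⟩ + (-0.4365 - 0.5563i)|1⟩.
-0.6173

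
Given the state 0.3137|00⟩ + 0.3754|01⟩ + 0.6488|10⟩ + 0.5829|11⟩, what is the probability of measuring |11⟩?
0.3398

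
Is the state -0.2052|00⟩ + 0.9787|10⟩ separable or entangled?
Separable

Writing the state as a|00⟩ + b|01⟩ + c|10⟩ + d|11⟩, it is a product state iff ad − bc = 0.
Here (a, b, c, d) = (-0.2052, 0, 0.9787, 0): ad − bc = (-0.2052)(0) − (0)(0.9787) = 0, so the state is separable.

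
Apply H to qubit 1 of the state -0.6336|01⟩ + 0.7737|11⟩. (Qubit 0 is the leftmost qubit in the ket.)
-0.448|00⟩ + 0.448|01⟩ + 0.5471|10⟩ - 0.5471|11⟩

H on qubit 1 mixes each pair of kets that differ only in qubit 1: amplitudes (a, b) of (|…0…⟩, |…1…⟩) become ((a + b)/√2, (a − b)/√2). Kets absent from the input have amplitude 0.
(|00⟩, |01⟩): (a, b) = (0, -0.6336) → (-0.448, 0.448)
(|10⟩, |11⟩): (a, b) = (0, 0.7737) → (0.5471, -0.5471)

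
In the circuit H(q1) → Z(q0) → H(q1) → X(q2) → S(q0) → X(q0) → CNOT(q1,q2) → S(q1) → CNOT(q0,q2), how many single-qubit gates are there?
7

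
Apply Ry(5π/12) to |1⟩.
-0.6088|0⟩ + 0.7934|1⟩

Ry(5π/12) = [[cos(θ/2), −sin(θ/2)], [sin(θ/2), cos(θ/2)]]; θ = 5π/12, cos(θ/2) ≈ 0.793353, sin(θ/2) ≈ 0.608761.
With a = amp(|0⟩) = 0 and b = amp(|1⟩) = 1:
new amp(|0⟩) = (0.793353)·a + (-0.608761)·b = -0.6088
new amp(|1⟩) = (0.608761)·a + (0.793353)·b = 0.7934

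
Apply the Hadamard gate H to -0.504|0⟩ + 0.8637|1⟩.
0.2543|0⟩ - 0.9671|1⟩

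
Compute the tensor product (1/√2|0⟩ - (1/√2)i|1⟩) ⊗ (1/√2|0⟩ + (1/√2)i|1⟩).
1/2|00⟩ + (1/2)i|01⟩ - (1/2)i|10⟩ + 1/2|11⟩

amp(|b₁b₂…⟩) = product of the factor amplitudes for bits b₁, b₂, …; only kets whose every factor amplitude is nonzero survive.
|00⟩: (1/√2)(1/√2) = 1/2
|01⟩: (1/√2)((1/√2)i) = (1/2)i
|10⟩: (-(1/√2)i)(1/√2) = -(1/2)i
|11⟩: (-(1/√2)i)((1/√2)i) = 1/2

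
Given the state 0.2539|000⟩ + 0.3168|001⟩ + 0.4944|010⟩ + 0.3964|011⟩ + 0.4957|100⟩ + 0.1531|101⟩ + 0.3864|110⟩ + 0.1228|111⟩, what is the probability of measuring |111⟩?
0.01508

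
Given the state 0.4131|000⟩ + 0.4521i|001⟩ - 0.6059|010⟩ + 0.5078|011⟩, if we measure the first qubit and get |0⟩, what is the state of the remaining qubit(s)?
0.4131|00⟩ + 0.4521i|01⟩ - 0.6059|10⟩ + 0.5078|11⟩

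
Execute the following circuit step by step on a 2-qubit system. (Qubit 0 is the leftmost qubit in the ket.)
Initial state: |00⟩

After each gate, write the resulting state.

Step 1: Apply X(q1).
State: |01⟩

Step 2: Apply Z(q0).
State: |01⟩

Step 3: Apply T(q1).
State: (1/√2 + (1/√2)i)|01⟩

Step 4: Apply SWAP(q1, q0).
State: (1/√2 + (1/√2)i)|10⟩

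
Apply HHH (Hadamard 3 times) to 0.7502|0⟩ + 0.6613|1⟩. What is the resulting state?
0.9981|0⟩ + 0.06286|1⟩

H² = I, so H^3 = H: a single Hadamard. With (a, b) = (0.7502, 0.6613), H gives ((a + b)/√2, (a − b)/√2) = (0.9981, 0.06286).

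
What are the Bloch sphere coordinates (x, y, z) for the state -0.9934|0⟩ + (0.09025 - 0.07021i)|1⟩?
(-0.1793, 0.1395, 0.9738)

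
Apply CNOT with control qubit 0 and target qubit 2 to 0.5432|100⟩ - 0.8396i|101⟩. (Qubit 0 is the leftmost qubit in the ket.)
-0.8396i|100⟩ + 0.5432|101⟩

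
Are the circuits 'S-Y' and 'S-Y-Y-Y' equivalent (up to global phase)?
Yes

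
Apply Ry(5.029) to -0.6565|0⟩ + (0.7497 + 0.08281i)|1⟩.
(0.09167 - 0.04859i)|0⟩ + (-0.9923 - 0.06705i)|1⟩

Ry(5.029) = [[cos(θ/2), −sin(θ/2)], [sin(θ/2), cos(θ/2)]]; θ = 5.029, cos(θ/2) ≈ -0.809737, sin(θ/2) ≈ 0.586793.
With a = amp(|0⟩) = -0.6565 and b = amp(|1⟩) = (0.7497 + 0.08281i):
new amp(|0⟩) = (-0.809737)·a + (-0.586793)·b = (0.09167 - 0.04859i)
new amp(|1⟩) = (0.586793)·a + (-0.809737)·b = (-0.9923 - 0.06705i)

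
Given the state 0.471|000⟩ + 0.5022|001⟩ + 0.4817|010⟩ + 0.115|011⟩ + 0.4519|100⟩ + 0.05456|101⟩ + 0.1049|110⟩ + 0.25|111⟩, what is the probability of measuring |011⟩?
0.01323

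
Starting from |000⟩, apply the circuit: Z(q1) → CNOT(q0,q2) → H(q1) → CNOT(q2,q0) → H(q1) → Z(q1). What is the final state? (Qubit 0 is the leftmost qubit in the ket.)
|000⟩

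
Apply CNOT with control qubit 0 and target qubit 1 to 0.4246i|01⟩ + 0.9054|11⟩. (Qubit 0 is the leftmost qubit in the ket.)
0.4246i|01⟩ + 0.9054|10⟩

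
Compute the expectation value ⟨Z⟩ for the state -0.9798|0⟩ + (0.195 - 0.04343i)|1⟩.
0.9201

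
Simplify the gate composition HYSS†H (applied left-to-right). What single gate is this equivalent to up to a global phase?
Y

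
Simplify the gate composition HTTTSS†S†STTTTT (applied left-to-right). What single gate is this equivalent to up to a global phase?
H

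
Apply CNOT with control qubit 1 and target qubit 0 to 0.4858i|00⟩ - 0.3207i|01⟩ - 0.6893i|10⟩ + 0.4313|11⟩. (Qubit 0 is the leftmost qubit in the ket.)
0.4858i|00⟩ + 0.4313|01⟩ - 0.6893i|10⟩ - 0.3207i|11⟩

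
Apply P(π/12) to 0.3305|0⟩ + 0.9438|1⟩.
0.3305|0⟩ + (0.9116 + 0.2443i)|1⟩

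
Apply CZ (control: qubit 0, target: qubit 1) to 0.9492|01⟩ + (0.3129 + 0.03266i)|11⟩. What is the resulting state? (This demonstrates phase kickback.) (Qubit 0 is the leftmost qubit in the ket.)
0.9492|01⟩ + (-0.3129 - 0.03266i)|11⟩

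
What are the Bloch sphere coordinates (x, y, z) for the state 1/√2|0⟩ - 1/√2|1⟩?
(-1, 0, 0)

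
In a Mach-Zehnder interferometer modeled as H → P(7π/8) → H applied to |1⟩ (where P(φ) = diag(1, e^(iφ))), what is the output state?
(0.9619 - 0.1913i)|0⟩ + (0.03806 + 0.1913i)|1⟩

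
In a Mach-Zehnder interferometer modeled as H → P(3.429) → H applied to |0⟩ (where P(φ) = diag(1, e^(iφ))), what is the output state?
(0.02051 - 0.1417i)|0⟩ + (0.9795 + 0.1417i)|1⟩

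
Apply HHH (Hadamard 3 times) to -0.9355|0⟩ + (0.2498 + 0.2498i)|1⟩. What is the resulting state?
(-0.4849 + 0.1766i)|0⟩ + (-0.8381 - 0.1766i)|1⟩

H² = I, so H^3 = H: a single Hadamard. With (a, b) = (-0.9355, (0.2498 + 0.2498i)), H gives ((a + b)/√2, (a − b)/√2) = ((-0.4849 + 0.1766i), (-0.8381 - 0.1766i)).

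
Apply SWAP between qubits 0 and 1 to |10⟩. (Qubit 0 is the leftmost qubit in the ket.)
|01⟩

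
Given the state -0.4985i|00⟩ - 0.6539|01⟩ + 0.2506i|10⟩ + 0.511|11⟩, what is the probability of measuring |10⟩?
0.0628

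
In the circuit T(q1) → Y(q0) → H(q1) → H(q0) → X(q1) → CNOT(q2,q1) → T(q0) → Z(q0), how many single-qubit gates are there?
7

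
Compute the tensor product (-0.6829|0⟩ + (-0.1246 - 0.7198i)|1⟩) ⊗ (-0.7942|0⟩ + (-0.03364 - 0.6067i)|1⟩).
0.5424|00⟩ + (0.02297 + 0.4143i)|01⟩ + (0.09896 + 0.5717i)|10⟩ + (-0.4325 + 0.09981i)|11⟩

amp(|b₁b₂…⟩) = product of the factor amplitudes for bits b₁, b₂, …; only kets whose every factor amplitude is nonzero survive.
|00⟩: (-0.6829)(-0.7942) = 0.5424
|01⟩: (-0.6829)(-0.03364 - 0.6067i) = (0.02297 + 0.4143i)
|10⟩: (-0.1246 - 0.7198i)(-0.7942) = (0.09896 + 0.5717i)
|11⟩: (-0.1246 - 0.7198i)(-0.03364 - 0.6067i) = (-0.4325 + 0.09981i)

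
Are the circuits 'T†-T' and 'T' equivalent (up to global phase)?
No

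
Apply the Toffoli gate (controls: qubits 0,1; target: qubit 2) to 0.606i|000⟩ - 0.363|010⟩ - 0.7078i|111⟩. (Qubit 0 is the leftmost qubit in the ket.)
0.606i|000⟩ - 0.363|010⟩ - 0.7078i|110⟩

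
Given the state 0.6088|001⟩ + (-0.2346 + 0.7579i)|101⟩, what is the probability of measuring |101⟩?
0.6294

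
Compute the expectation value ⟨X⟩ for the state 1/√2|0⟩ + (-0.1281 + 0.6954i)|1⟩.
-0.1812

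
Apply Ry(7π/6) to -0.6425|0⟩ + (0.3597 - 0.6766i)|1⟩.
(-0.1812 + 0.6535i)|0⟩ + (-0.7137 + 0.1751i)|1⟩

Ry(7π/6) = [[cos(θ/2), −sin(θ/2)], [sin(θ/2), cos(θ/2)]]; θ = 7π/6, cos(θ/2) ≈ -0.258819, sin(θ/2) ≈ 0.965926.
With a = amp(|0⟩) = -0.6425 and b = amp(|1⟩) = (0.3597 - 0.6766i):
new amp(|0⟩) = (-0.258819)·a + (-0.965926)·b = (-0.1812 + 0.6535i)
new amp(|1⟩) = (0.965926)·a + (-0.258819)·b = (-0.7137 + 0.1751i)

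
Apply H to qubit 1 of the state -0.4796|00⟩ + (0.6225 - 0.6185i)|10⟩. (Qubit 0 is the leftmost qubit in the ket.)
-0.3391|00⟩ - 0.3391|01⟩ + (0.4402 - 0.4373i)|10⟩ + (0.4402 - 0.4373i)|11⟩

H on qubit 1 mixes each pair of kets that differ only in qubit 1: amplitudes (a, b) of (|…0…⟩, |…1…⟩) become ((a + b)/√2, (a − b)/√2). Kets absent from the input have amplitude 0.
(|00⟩, |01⟩): (a, b) = (-0.4796, 0) → (-0.3391, -0.3391)
(|10⟩, |11⟩): (a, b) = ((0.6225 - 0.6185i), 0) → ((0.4402 - 0.4373i), (0.4402 - 0.4373i))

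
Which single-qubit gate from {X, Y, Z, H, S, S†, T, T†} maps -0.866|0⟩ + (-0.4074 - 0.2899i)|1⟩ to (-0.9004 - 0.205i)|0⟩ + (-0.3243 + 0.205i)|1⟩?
H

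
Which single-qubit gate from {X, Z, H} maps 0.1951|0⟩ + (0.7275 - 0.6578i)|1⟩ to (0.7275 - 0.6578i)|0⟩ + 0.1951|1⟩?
X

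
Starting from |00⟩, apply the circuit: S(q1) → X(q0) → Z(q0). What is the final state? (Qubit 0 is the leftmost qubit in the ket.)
-|10⟩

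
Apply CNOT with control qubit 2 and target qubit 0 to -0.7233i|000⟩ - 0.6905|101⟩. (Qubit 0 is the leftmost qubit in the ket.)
-0.7233i|000⟩ - 0.6905|001⟩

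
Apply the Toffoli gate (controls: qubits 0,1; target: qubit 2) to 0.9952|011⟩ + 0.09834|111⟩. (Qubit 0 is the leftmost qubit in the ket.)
0.9952|011⟩ + 0.09834|110⟩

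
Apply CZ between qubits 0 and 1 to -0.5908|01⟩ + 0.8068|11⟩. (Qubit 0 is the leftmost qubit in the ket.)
-0.5908|01⟩ - 0.8068|11⟩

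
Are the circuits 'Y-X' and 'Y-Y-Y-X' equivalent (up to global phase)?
Yes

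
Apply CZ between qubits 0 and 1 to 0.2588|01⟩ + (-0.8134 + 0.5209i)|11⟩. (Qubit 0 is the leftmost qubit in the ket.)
0.2588|01⟩ + (0.8134 - 0.5209i)|11⟩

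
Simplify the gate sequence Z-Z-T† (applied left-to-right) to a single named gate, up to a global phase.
T†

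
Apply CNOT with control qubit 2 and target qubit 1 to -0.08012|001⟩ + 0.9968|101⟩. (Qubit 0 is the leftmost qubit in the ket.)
-0.08012|011⟩ + 0.9968|111⟩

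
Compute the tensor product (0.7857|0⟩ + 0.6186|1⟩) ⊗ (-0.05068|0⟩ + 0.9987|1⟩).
-0.03982|00⟩ + 0.7847|01⟩ - 0.03135|10⟩ + 0.6178|11⟩

amp(|b₁b₂…⟩) = product of the factor amplitudes for bits b₁, b₂, …; only kets whose every factor amplitude is nonzero survive.
|00⟩: (0.7857)(-0.05068) = -0.03982
|01⟩: (0.7857)(0.9987) = 0.7847
|10⟩: (0.6186)(-0.05068) = -0.03135
|11⟩: (0.6186)(0.9987) = 0.6178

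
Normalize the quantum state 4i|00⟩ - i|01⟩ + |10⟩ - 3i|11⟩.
0.7698i|00⟩ - 0.1925i|01⟩ + 0.1925|10⟩ - (1/√3)i|11⟩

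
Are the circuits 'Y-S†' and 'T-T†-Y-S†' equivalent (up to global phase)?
Yes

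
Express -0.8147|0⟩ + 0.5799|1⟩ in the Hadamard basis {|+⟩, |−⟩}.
-0.166|+⟩ - 0.9861|−⟩

With |ψ⟩ = α|0⟩ + β|1⟩, the Hadamard-basis coefficients are ⟨+|ψ⟩ = (α + β)/√2 and ⟨−|ψ⟩ = (α − β)/√2.
Here α = -0.8147, β = 0.5799: (α + β)/√2 = -0.166, (α − β)/√2 = -0.9861.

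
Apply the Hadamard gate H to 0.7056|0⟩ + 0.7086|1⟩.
|0⟩ - 0.002121|1⟩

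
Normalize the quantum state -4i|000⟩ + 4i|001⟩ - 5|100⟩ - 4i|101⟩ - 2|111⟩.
-0.4558i|000⟩ + 0.4558i|001⟩ - 0.5698|100⟩ - 0.4558i|101⟩ - 0.2279|111⟩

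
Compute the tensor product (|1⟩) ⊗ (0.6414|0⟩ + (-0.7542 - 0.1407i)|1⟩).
0.6414|10⟩ + (-0.7542 - 0.1407i)|11⟩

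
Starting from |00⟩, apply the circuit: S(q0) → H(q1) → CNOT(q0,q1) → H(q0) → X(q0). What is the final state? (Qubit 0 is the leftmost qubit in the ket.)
1/2|00⟩ + 1/2|01⟩ + 1/2|10⟩ + 1/2|11⟩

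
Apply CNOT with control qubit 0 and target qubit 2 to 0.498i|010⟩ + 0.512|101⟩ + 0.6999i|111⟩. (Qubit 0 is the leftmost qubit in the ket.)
0.498i|010⟩ + 0.512|100⟩ + 0.6999i|110⟩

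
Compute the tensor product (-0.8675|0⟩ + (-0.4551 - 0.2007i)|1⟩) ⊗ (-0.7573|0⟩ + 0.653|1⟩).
0.657|00⟩ - 0.5665|01⟩ + (0.3446 + 0.152i)|10⟩ + (-0.2972 - 0.1311i)|11⟩

amp(|b₁b₂…⟩) = product of the factor amplitudes for bits b₁, b₂, …; only kets whose every factor amplitude is nonzero survive.
|00⟩: (-0.8675)(-0.7573) = 0.657
|01⟩: (-0.8675)(0.653) = -0.5665
|10⟩: (-0.4551 - 0.2007i)(-0.7573) = (0.3446 + 0.152i)
|11⟩: (-0.4551 - 0.2007i)(0.653) = (-0.2972 - 0.1311i)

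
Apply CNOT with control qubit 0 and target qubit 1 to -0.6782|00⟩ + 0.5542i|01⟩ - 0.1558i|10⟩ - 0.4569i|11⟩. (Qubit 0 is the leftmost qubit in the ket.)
-0.6782|00⟩ + 0.5542i|01⟩ - 0.4569i|10⟩ - 0.1558i|11⟩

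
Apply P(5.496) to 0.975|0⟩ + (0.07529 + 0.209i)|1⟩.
0.975|0⟩ + (0.2012 + 0.09419i)|1⟩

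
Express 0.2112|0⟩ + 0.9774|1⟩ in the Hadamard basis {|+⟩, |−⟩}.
0.8405|+⟩ - 0.5418|−⟩

With |ψ⟩ = α|0⟩ + β|1⟩, the Hadamard-basis coefficients are ⟨+|ψ⟩ = (α + β)/√2 and ⟨−|ψ⟩ = (α − β)/√2.
Here α = 0.2112, β = 0.9774: (α + β)/√2 = 0.8405, (α − β)/√2 = -0.5418.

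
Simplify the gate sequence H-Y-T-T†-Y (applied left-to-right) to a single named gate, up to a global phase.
H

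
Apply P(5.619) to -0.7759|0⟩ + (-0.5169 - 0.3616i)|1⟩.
-0.7759|0⟩ + (-0.6299 + 0.0339i)|1⟩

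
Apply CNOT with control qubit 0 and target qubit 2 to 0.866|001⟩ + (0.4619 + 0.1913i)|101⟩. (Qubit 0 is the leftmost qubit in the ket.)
0.866|001⟩ + (0.4619 + 0.1913i)|100⟩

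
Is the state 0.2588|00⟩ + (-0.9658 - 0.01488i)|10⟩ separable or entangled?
Separable

Writing the state as a|00⟩ + b|01⟩ + c|10⟩ + d|11⟩, it is a product state iff ad − bc = 0.
Here (a, b, c, d) = (0.2588, 0, (-0.9658 - 0.01488i), 0): ad − bc = (0.2588)(0) − (0)(-0.9658 - 0.01488i) = 0, so the state is separable.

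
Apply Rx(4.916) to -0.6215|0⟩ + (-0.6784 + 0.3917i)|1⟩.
(0.7292 + 0.4285i)|0⟩ + (0.526 + 0.08884i)|1⟩

Rx(4.916) = [[cos(θ/2), −i·sin(θ/2)], [−i·sin(θ/2), cos(θ/2)]]; θ = 4.916, cos(θ/2) ≈ -0.775309, sin(θ/2) ≈ 0.631583.
With a = amp(|0⟩) = -0.6215 and b = amp(|1⟩) = (-0.6784 + 0.3917i):
new amp(|0⟩) = (-0.775309)·a + (-0.631583i)·b = (0.7292 + 0.4285i)
new amp(|1⟩) = (-0.631583i)·a + (-0.775309)·b = (0.526 + 0.08884i)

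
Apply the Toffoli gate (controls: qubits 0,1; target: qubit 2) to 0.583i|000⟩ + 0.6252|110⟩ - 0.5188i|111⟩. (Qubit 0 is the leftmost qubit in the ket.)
0.583i|000⟩ - 0.5188i|110⟩ + 0.6252|111⟩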